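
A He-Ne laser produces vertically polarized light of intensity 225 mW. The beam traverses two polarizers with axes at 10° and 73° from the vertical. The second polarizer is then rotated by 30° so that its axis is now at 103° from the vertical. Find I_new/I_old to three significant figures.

Before rotation:
By Malus's law, I₁ = I₀ cos²(10° − 0°) = I₀ cos²(10°) = 0.9698 I₀.
I₂ = I₁ cos²(73° − 10°) = 0.9698 I₀ · cos²(63°) = 0.1999 I₀.
After rotation:
I₁ = I₀ cos²(10° − 0°) = I₀ cos²(10°) = 0.9698 I₀.
Angle between axes 1 and 2: 87°. I₂ = 0.9698 I₀ · cos²(87°) = 0.002656 I₀.
Ratio = 0.002656 / 0.1999 = 0.01329.

I_new/I_old ≈ 0.0133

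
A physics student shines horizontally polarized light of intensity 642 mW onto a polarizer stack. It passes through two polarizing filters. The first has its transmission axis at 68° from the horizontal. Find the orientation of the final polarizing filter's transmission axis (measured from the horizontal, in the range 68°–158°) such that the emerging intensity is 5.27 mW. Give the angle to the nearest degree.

By Malus's law, I₁ = I₀ cos²(68° − 0°) = I₀ cos²(68°) = 0.1403 I₀.
Target fraction: 5.27 / 642 mW = 0.008209 of I₀.
Need I₂/I₀ = 0.008209, so cos²(θ − 68°) = 0.008209 / 0.1403 = 0.0585.
θ − 68° = arccos(√0.0585) = 76.0°, giving θ ≈ 68 + 76.0 = 144.0°.

θ ≈ 144°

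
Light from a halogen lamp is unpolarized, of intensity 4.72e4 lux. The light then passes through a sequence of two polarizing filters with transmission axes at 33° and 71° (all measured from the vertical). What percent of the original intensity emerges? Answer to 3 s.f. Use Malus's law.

≈ 31.0%

Unpolarized light through the first polarizer → I₁ = 4.72e4 lux/2 = 2.36e+04 lux, polarized at 33°.
I₂ = I₁ · cos²(38°) = 2.36e+04 · 0.621 = 1.465e+04 lux.
That is 31.05% of the incident intensity.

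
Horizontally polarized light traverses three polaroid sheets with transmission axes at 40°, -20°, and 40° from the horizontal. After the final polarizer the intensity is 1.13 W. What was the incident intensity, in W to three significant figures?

I₀ ≈ 30.8 W

I₁ = I₀ cos²(40° − 0°) = I₀ cos²(40°) = 0.5868 I₀.
I₂ = I₁ cos²(-20° − 40°) = 0.5868 I₀ · cos²(60°) = 0.1467 I₀.
I₃ = I₂ cos²(40° + 20°) = 0.1467 I₀ · cos²(60°) = 0.03668 I₀.
So 1.13 W = 0.03668 I₀, giving I₀ = 1.13/0.03668 = 30.81 W.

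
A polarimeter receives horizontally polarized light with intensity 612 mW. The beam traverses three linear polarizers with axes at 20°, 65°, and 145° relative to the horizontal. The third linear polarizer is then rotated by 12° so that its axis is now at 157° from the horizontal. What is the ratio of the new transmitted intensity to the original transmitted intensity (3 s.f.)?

Before rotation:
I₁ = I₀ cos²(20° − 0°) = I₀ cos²(20°) = 0.883 I₀.
I₂ = I₁ cos²(65° − 20°) = 0.883 I₀ · cos²(45°) = 0.4415 I₀.
I₃ = I₂ cos²(145° − 65°) = 0.4415 I₀ · cos²(80°) = 0.01331 I₀.
After rotation:
I₁ = I₀ cos²(20° − 0°) = I₀ cos²(20°) = 0.883 I₀.
I₂ = I₁ cos²(65° − 20°) = 0.883 I₀ · cos²(45°) = 0.4415 I₀.
Angle between axes 2 and 3: 88°. I₃ = 0.4415 I₀ · cos²(88°) = 0.0005377 I₀.
Ratio = 0.0005377 / 0.01331 = 0.04039.

I_new/I_old ≈ 0.0404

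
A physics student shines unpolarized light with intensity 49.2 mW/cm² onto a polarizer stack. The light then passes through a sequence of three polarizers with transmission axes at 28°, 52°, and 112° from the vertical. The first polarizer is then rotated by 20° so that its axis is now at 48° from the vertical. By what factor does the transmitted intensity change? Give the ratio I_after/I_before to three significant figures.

Before rotation:
Unpolarized light through the first polarizer → I₁ = ½ I₀, now polarized at 28°.
I₂ = I₁ cos²(52° − 28°) = 0.5 I₀ · cos²(24°) = 0.4173 I₀.
I₃ = I₂ cos²(112° − 52°) = 0.4173 I₀ · cos²(60°) = 0.1043 I₀.
After rotation:
Unpolarized light through the first polarizer → I₁ = ½ I₀, now polarized at 48°.
I₂ = I₁ cos²(52° − 48°) = 0.5 I₀ · cos²(4°) = 0.4976 I₀.
I₃ = I₂ cos²(112° − 52°) = 0.4976 I₀ · cos²(60°) = 0.1244 I₀.
Ratio = 0.1244 / 0.1043 = 1.192.

I_new/I_old ≈ 1.19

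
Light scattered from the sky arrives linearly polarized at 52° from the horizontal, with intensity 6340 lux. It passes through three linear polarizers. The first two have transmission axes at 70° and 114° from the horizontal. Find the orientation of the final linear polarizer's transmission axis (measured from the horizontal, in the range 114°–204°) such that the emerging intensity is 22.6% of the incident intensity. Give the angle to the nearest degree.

I₁ = I₀ cos²(70° − 52°) = I₀ cos²(18°) = 0.9045 I₀.
I₂ = I₁ cos²(114° − 70°) = 0.9045 I₀ · cos²(44°) = 0.468 I₀.
Need I₃/I₀ = 0.226, so cos²(θ − 114°) = 0.226 / 0.468 = 0.4829.
θ − 114° = arccos(√0.4829) = 46.0°, giving θ ≈ 114 + 46.0 = 160.0°.

θ ≈ 160°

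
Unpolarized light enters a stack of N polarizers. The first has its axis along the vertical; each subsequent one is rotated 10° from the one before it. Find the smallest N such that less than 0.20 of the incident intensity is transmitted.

First polarizer halves the unpolarized light: factor 1/2.
Each further stage multiplies by cos²(10°) = 0.9698.
After N polarizers: T = 0.5·0.9698^(N−1). Require T < 0.20 ⇒ N−1 > ln(0.20/0.5)/ln(0.9698) = 29.93, so N−1 ≥ 30 and N = 31.
Check: N=31 gives T = 0.1996 < 0.20; N=30 gives T = 0.2058.

N = 31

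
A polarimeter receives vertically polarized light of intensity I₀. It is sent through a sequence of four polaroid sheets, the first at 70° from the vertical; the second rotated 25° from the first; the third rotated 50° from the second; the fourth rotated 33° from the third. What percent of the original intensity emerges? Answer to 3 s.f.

≈ 2.79%

I₁ = I₀ cos²(70° − 0°) = I₀ cos²(70°) = 0.117 I₀.
I₂ = I₁ cos²(25°) = 0.117 · 0.8214 I₀ = 0.09608 I₀.
I₃ = I₂ cos²(50°) = 0.09608 · 0.4132 I₀ = 0.0397 I₀.
I₄ = I₃ cos²(33°) = 0.0397 · 0.7034 I₀ = 0.02792 I₀.
That is 2.792% of the incident intensity.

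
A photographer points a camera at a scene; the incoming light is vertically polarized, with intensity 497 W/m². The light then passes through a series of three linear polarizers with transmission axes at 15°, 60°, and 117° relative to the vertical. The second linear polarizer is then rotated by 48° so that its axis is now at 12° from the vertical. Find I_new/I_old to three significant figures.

Before rotation:
I₁ = I₀ cos²(15° − 0°) = I₀ cos²(15°) = 0.933 I₀.
I₂ = I₁ cos²(60° − 15°) = 0.933 I₀ · cos²(45°) = 0.4665 I₀.
I₃ = I₂ cos²(117° − 60°) = 0.4665 I₀ · cos²(57°) = 0.1384 I₀.
After rotation:
I₁ = I₀ cos²(15° − 0°) = I₀ cos²(15°) = 0.933 I₀.
I₂ = I₁ cos²(12° − 15°) = 0.933 I₀ · cos²(3°) = 0.9305 I₀.
Angle between axes 2 and 3: 75°. I₃ = 0.9305 I₀ · cos²(75°) = 0.06233 I₀.
Ratio = 0.06233 / 0.1384 = 0.4504.

I_new/I_old ≈ 0.450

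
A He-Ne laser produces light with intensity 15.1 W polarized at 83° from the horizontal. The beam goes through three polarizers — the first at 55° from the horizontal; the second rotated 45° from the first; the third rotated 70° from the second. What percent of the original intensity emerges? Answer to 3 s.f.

≈ 4.56%

I₁ = 15.1 W · cos²(28°) = 11.77 W.
I₂ = I₁ · cos²(45°) = 11.77 · 0.5 = 5.886 W.
I₃ = I₂ · cos²(70°) = 5.886 · 0.117 = 0.6885 W.
That is 4.56% of the incident intensity.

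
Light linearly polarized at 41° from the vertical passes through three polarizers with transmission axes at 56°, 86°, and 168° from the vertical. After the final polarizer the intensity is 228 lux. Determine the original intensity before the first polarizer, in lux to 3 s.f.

I₀ ≈ 1.68e4 lux

I₁ = I₀ cos²(56° − 41°) = I₀ cos²(15°) = 0.933 I₀.
I₂ = I₁ cos²(86° − 56°) = 0.933 I₀ · cos²(30°) = 0.6998 I₀.
I₃ = I₂ cos²(168° − 86°) = 0.6998 I₀ · cos²(82°) = 0.01355 I₀.
So 228 lux = 0.01355 I₀, giving I₀ = 228/0.01355 = 1.682e+04 lux.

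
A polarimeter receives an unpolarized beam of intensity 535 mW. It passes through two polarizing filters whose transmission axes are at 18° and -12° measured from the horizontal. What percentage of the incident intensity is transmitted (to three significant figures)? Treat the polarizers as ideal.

Unpolarized light through the first polarizer → I₁ = 535 mW/2 = 267.5 mW, polarized at 18°.
I₂ = I₁ · cos²(30°) = 267.5 · 0.75 = 200.6 mW.
That is 37.5% of the incident intensity.

≈ 37.5%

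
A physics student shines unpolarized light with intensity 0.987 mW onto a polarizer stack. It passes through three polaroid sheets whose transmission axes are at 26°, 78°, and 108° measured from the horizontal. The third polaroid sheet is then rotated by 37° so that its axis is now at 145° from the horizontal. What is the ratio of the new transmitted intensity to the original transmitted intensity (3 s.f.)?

Before rotation:
Unpolarized light through the first polarizer → I₁ = ½ I₀, now polarized at 26°.
I₂ = I₁ cos²(78° − 26°) = 0.5 I₀ · cos²(52°) = 0.1895 I₀.
I₃ = I₂ cos²(108° − 78°) = 0.1895 I₀ · cos²(30°) = 0.1421 I₀.
After rotation:
Unpolarized light through the first polarizer → I₁ = ½ I₀, now polarized at 26°.
I₂ = I₁ cos²(78° − 26°) = 0.5 I₀ · cos²(52°) = 0.1895 I₀.
I₃ = I₂ cos²(145° − 78°) = 0.1895 I₀ · cos²(67°) = 0.02893 I₀.
Ratio = 0.02893 / 0.1421 = 0.2036.

I_new/I_old ≈ 0.204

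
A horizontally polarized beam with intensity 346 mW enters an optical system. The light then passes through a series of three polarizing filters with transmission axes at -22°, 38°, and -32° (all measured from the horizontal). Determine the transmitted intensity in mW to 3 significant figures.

I₁ = 346 mW · cos²(22°) = 297.4 mW.
I₂ = I₁ · cos²(60°) = 297.4 · 0.25 = 74.36 mW.
I₃ = I₂ · cos²(70°) = 74.36 · 0.117 = 8.699 mW.

I ≈ 8.70 mW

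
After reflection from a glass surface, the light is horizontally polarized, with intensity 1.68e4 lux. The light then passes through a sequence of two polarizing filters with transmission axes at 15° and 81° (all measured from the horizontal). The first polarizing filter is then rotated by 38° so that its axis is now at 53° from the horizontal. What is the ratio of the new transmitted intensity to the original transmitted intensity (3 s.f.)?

Before rotation:
I₁ = I₀ cos²(15° − 0°) = I₀ cos²(15°) = 0.933 I₀.
I₂ = I₁ cos²(81° − 15°) = 0.933 I₀ · cos²(66°) = 0.1544 I₀.
After rotation:
I₁ = I₀ cos²(53° − 0°) = I₀ cos²(53°) = 0.3622 I₀.
I₂ = I₁ cos²(81° − 53°) = 0.3622 I₀ · cos²(28°) = 0.2824 I₀.
Ratio = 0.2824 / 0.1544 = 1.829.

I_new/I_old ≈ 1.83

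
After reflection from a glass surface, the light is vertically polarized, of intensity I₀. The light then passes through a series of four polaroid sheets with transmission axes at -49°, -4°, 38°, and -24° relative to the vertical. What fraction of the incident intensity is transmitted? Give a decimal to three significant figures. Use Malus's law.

≈ 0.0262 I₀

By Malus's law, I₁ = I₀ cos²(-49° − 0°) = I₀ cos²(49°) = 0.4304 I₀.
I₂ = I₁ cos²(-4° + 49°) = 0.4304 I₀ · cos²(45°) = 0.2152 I₀.
I₃ = I₂ cos²(38° + 4°) = 0.2152 I₀ · cos²(42°) = 0.1189 I₀.
I₄ = I₃ cos²(-24° − 38°) = 0.1189 I₀ · cos²(62°) = 0.0262 I₀.
Transmitted fraction = 0.0262.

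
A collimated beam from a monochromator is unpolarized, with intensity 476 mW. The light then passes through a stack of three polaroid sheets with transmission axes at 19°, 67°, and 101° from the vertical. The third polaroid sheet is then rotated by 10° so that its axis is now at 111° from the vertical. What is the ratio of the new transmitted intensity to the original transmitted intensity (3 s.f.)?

I_new/I_old ≈ 0.753

Before rotation:
Unpolarized light through the first polarizer → I₁ = ½ I₀, now polarized at 19°.
I₂ = I₁ cos²(67° − 19°) = 0.5 I₀ · cos²(48°) = 0.2239 I₀.
I₃ = I₂ cos²(101° − 67°) = 0.2239 I₀ · cos²(34°) = 0.1539 I₀.
After rotation:
Unpolarized light through the first polarizer → I₁ = ½ I₀, now polarized at 19°.
I₂ = I₁ cos²(67° − 19°) = 0.5 I₀ · cos²(48°) = 0.2239 I₀.
I₃ = I₂ cos²(111° − 67°) = 0.2239 I₀ · cos²(44°) = 0.1158 I₀.
Ratio = 0.1158 / 0.1539 = 0.7529.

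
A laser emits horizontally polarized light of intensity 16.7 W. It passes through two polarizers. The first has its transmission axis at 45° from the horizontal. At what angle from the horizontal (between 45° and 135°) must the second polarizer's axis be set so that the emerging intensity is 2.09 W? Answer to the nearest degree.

θ ≈ 105°

By Malus's law, I₁ = I₀ cos²(45° − 0°) = I₀ cos²(45°) = 0.5 I₀.
Target fraction: 2.09 / 16.7 W = 0.1251 of I₀.
Need I₂/I₀ = 0.1251, so cos²(θ − 45°) = 0.1251 / 0.5 = 0.2503.
θ − 45° = arccos(√0.2503) = 60.0°, giving θ ≈ 45 + 60.0 = 105.0°.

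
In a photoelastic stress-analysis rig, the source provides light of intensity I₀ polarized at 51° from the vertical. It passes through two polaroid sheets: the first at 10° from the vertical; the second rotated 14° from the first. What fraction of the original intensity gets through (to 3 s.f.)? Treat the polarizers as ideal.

≈ 0.536 I₀

I₁ = I₀ cos²(10° − 51°) = I₀ cos²(41°) = 0.5696 I₀.
I₂ = I₁ cos²(14°) = 0.5696 · 0.9415 I₀ = 0.5363 I₀.
Transmitted fraction = 0.5363.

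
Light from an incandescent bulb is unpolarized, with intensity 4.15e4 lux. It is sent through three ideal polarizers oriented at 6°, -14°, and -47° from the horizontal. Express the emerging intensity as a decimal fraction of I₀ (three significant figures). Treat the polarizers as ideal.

Unpolarized light through the first polarizer → I₁ = 4.15e4 lux/2 = 2.075e+04 lux, polarized at 6°.
I₂ = I₁ · cos²(20°) = 2.075e+04 · 0.883 = 1.832e+04 lux.
I₃ = I₂ · cos²(33°) = 1.832e+04 · 0.7034 = 1.289e+04 lux.
Transmitted fraction = 0.3105.

I/I₀ ≈ 0.311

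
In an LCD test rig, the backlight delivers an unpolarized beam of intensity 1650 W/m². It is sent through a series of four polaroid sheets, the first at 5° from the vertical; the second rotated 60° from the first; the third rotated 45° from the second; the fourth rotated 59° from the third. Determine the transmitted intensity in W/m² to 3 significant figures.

Unpolarized light through the first polarizer → I₁ = 1650 W/m²/2 = 825 W/m², polarized at 5°.
I₂ = I₁ · cos²(60°) = 825 · 0.25 = 206.3 W/m².
I₃ = I₂ · cos²(45°) = 206.3 · 0.5 = 103.1 W/m².
I₄ = I₃ · cos²(59°) = 103.1 · 0.2653 = 27.36 W/m².

I ≈ 27.4 W/m²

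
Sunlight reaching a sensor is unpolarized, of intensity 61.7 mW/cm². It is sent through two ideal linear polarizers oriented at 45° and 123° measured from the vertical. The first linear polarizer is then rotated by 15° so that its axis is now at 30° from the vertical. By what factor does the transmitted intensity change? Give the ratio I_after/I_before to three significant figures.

I_new/I_old ≈ 0.0634

Before rotation:
Unpolarized light through the first polarizer → I₁ = ½ I₀, now polarized at 45°.
I₂ = I₁ cos²(123° − 45°) = 0.5 I₀ · cos²(78°) = 0.02161 I₀.
After rotation:
Unpolarized light through the first polarizer → I₁ = ½ I₀, now polarized at 30°.
Angle between axes 1 and 2: 87°. I₂ = 0.5 I₀ · cos²(87°) = 0.00137 I₀.
Ratio = 0.00137 / 0.02161 = 0.06336.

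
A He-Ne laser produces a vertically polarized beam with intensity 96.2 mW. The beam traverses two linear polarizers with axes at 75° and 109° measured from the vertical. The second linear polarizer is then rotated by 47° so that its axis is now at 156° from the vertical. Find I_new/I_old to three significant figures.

Before rotation:
I₁ = I₀ cos²(75° − 0°) = I₀ cos²(75°) = 0.06699 I₀.
I₂ = I₁ cos²(109° − 75°) = 0.06699 I₀ · cos²(34°) = 0.04604 I₀.
After rotation:
I₁ = I₀ cos²(75° − 0°) = I₀ cos²(75°) = 0.06699 I₀.
I₂ = I₁ cos²(156° − 75°) = 0.06699 I₀ · cos²(81°) = 0.001639 I₀.
Ratio = 0.001639 / 0.04604 = 0.03561.

I_new/I_old ≈ 0.0356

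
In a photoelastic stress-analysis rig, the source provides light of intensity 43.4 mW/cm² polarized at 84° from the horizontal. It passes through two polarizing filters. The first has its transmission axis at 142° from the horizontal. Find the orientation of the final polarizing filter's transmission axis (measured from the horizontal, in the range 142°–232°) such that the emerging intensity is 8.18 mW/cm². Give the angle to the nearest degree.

θ ≈ 177°

I₁ = I₀ cos²(142° − 84°) = I₀ cos²(58°) = 0.2808 I₀.
Target fraction: 8.18 / 43.4 mW/cm² = 0.1885 of I₀.
Need I₂/I₀ = 0.1885, so cos²(θ − 142°) = 0.1885 / 0.2808 = 0.6712.
θ − 142° = arccos(√0.6712) = 35.0°, giving θ ≈ 142 + 35.0 = 177.0°.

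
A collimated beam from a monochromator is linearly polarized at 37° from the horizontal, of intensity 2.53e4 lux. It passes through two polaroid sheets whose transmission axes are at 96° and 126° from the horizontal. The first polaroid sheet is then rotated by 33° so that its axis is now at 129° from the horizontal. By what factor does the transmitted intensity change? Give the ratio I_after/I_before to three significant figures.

Before rotation:
I₁ = I₀ cos²(96° − 37°) = I₀ cos²(59°) = 0.2653 I₀.
I₂ = I₁ cos²(126° − 96°) = 0.2653 I₀ · cos²(30°) = 0.1989 I₀.
After rotation:
I₁ = I₀ cos²(129° − 37°) = I₀ cos²(88°) = 0.001218 I₀.
I₂ = I₁ cos²(126° − 129°) = 0.001218 I₀ · cos²(3°) = 0.001215 I₀.
Ratio = 0.001215 / 0.1989 = 0.006105.

I_new/I_old ≈ 0.00611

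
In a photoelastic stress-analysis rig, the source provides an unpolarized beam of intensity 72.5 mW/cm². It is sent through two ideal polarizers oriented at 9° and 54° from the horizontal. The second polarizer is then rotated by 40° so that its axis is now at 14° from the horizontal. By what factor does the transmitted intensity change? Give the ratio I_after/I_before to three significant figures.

I_new/I_old ≈ 1.98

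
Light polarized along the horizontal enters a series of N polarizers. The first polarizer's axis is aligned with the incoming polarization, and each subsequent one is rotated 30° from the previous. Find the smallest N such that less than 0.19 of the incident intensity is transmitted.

N = 7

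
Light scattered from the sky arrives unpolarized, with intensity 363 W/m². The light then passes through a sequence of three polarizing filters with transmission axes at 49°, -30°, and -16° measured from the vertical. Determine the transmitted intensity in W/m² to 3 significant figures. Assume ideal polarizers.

Unpolarized light through the first polarizer → I₁ = 363 W/m²/2 = 181.5 W/m², polarized at 49°.
I₂ = I₁ · cos²(79°) = 181.5 · 0.03641 = 6.608 W/m².
I₃ = I₂ · cos²(14°) = 6.608 · 0.9415 = 6.221 W/m².

I ≈ 6.22 W/m²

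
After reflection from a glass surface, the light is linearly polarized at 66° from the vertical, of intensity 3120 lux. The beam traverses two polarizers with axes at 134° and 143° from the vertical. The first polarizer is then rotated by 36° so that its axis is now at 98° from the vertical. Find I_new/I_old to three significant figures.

I_new/I_old ≈ 2.63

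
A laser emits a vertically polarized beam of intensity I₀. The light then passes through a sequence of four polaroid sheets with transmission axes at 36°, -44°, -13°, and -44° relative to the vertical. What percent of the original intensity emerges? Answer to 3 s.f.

≈ 1.07%

I₁ = I₀ cos²(36° − 0°) = I₀ cos²(36°) = 0.6545 I₀.
I₂ = I₁ cos²(-44° − 36°) = 0.6545 I₀ · cos²(80°) = 0.01974 I₀.
I₃ = I₂ cos²(-13° + 44°) = 0.01974 I₀ · cos²(31°) = 0.0145 I₀.
I₄ = I₃ cos²(-44° + 13°) = 0.0145 I₀ · cos²(31°) = 0.01065 I₀.
That is 1.065% of the incident intensity.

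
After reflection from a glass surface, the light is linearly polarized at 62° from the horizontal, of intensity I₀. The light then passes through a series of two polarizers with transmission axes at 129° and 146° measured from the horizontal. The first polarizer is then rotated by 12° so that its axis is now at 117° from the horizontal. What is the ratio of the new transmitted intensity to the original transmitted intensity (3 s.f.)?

Before rotation:
I₁ = I₀ cos²(129° − 62°) = I₀ cos²(67°) = 0.1527 I₀.
I₂ = I₁ cos²(146° − 129°) = 0.1527 I₀ · cos²(17°) = 0.1396 I₀.
After rotation:
I₁ = I₀ cos²(117° − 62°) = I₀ cos²(55°) = 0.329 I₀.
I₂ = I₁ cos²(146° − 117°) = 0.329 I₀ · cos²(29°) = 0.2517 I₀.
Ratio = 0.2517 / 0.1396 = 1.802.

I_new/I_old ≈ 1.80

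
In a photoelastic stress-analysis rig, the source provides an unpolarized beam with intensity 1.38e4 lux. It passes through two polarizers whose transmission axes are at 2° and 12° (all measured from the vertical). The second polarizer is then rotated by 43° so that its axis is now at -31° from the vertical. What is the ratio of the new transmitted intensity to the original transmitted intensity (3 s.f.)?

Before rotation:
Unpolarized light through the first polarizer → I₁ = ½ I₀, now polarized at 2°.
I₂ = I₁ cos²(12° − 2°) = 0.5 I₀ · cos²(10°) = 0.4849 I₀.
After rotation:
Unpolarized light through the first polarizer → I₁ = ½ I₀, now polarized at 2°.
I₂ = I₁ cos²(-31° − 2°) = 0.5 I₀ · cos²(33°) = 0.3517 I₀.
Ratio = 0.3517 / 0.4849 = 0.7252.

I_new/I_old ≈ 0.725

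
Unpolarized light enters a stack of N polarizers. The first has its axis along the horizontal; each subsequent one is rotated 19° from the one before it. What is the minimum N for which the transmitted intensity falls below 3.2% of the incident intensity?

First polarizer halves the unpolarized light: factor 1/2.
Each further stage multiplies by cos²(19°) = 0.894.
After N polarizers: T = 0.5·0.894^(N−1). Require T < 0.032 ⇒ N−1 > ln(0.032/0.5)/ln(0.894) = 24.53, so N−1 ≥ 25 and N = 26.
Check: N=26 gives T = 0.03037 < 0.032; N=25 gives T = 0.03397.

N = 26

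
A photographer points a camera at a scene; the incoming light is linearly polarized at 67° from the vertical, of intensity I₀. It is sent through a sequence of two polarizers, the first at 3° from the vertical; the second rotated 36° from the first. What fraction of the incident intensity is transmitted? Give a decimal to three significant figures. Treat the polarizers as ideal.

By Malus's law, I₁ = I₀ cos²(3° − 67°) = I₀ cos²(64°) = 0.1922 I₀.
I₂ = I₁ cos²(36°) = 0.1922 · 0.6545 I₀ = 0.1258 I₀.
Transmitted fraction = 0.1258.

≈ 0.126 I₀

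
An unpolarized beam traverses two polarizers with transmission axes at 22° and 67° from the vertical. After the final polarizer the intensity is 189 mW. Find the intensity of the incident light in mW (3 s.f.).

I₀ ≈ 756 mW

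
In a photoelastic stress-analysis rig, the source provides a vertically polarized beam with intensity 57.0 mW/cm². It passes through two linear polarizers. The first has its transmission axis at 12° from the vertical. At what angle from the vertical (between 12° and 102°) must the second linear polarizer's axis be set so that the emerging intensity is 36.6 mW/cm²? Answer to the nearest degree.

θ ≈ 47°

By Malus's law, I₁ = I₀ cos²(12° − 0°) = I₀ cos²(12°) = 0.9568 I₀.
Target fraction: 36.6 / 57.0 mW/cm² = 0.6421 of I₀.
Need I₂/I₀ = 0.6421, so cos²(θ − 12°) = 0.6421 / 0.9568 = 0.6711.
θ − 12° = arccos(√0.6711) = 35.0°, giving θ ≈ 12 + 35.0 = 47.0°.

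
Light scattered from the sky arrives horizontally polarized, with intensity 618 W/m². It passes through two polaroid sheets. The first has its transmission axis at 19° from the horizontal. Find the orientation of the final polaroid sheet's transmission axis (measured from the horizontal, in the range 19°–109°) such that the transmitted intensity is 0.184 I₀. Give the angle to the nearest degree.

By Malus's law, I₁ = I₀ cos²(19° − 0°) = I₀ cos²(19°) = 0.894 I₀.
Need I₂/I₀ = 0.184, so cos²(θ − 19°) = 0.184 / 0.894 = 0.2058.
θ − 19° = arccos(√0.2058) = 63.0°, giving θ ≈ 19 + 63.0 = 82.0°.

θ ≈ 82°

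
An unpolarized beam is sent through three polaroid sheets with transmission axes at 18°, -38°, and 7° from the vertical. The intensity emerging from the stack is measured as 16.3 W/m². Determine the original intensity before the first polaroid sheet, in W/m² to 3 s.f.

Unpolarized light through the first polarizer → I₁ = ½ I₀, now polarized at 18°.
I₂ = I₁ cos²(-38° − 18°) = 0.5 I₀ · cos²(56°) = 0.1563 I₀.
I₃ = I₂ cos²(7° + 38°) = 0.1563 I₀ · cos²(45°) = 0.07817 I₀.
So 16.3 W/m² = 0.07817 I₀, giving I₀ = 16.3/0.07817 = 208.5 W/m².

I₀ ≈ 209 W/m²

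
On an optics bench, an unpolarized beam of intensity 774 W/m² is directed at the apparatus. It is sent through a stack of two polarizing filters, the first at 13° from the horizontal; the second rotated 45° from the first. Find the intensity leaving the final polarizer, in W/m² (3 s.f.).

Unpolarized light through the first polarizer → I₁ = 774 W/m²/2 = 387 W/m², polarized at 13°.
I₂ = I₁ · cos²(45°) = 387 · 0.5 = 193.5 W/m².

I ≈ 194 W/m²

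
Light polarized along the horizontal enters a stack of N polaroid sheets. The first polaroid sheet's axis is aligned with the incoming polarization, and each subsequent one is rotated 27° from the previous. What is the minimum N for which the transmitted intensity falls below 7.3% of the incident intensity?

N = 13

First polarizer is aligned with the polarization: full transmission.
Each further stage multiplies by cos²(27°) = 0.7939.
After N polarizers: T = 0.7939^(N−1). Require T < 0.073 ⇒ N−1 > ln(0.073)/ln(0.7939) = 11.34, so N−1 ≥ 12 and N = 13.
Check: N=13 gives T = 0.06268 < 0.073; N=12 gives T = 0.07895.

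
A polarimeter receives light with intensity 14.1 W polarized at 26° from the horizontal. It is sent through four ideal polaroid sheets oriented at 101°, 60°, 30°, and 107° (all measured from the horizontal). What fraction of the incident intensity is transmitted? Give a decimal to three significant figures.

I/I₀ ≈ 0.00145

By Malus's law, I₁ = 14.1 W · cos²(75°) = 0.9445 W.
I₂ = I₁ · cos²(41°) = 0.9445 · 0.5696 = 0.538 W.
I₃ = I₂ · cos²(30°) = 0.538 · 0.75 = 0.4035 W.
I₄ = I₃ · cos²(77°) = 0.4035 · 0.0506 = 0.02042 W.
Transmitted fraction = 0.001448.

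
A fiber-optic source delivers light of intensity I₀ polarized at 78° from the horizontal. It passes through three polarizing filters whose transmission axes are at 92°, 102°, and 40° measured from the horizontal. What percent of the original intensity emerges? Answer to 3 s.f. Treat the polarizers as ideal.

By Malus's law, I₁ = I₀ cos²(92° − 78°) = I₀ cos²(14°) = 0.9415 I₀.
I₂ = I₁ cos²(102° − 92°) = 0.9415 I₀ · cos²(10°) = 0.9131 I₀.
I₃ = I₂ cos²(40° − 102°) = 0.9131 I₀ · cos²(62°) = 0.2012 I₀.
That is 20.12% of the incident intensity.

≈ 20.1%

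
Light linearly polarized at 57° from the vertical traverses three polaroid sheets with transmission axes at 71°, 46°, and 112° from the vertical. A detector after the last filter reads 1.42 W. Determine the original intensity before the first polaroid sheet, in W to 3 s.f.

I₀ ≈ 11.1 W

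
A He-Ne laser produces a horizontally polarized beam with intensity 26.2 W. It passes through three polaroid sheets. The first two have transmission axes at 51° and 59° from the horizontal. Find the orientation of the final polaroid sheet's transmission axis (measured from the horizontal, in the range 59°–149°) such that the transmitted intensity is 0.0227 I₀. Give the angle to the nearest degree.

θ ≈ 135°

I₁ = I₀ cos²(51° − 0°) = I₀ cos²(51°) = 0.396 I₀.
I₂ = I₁ cos²(59° − 51°) = 0.396 I₀ · cos²(8°) = 0.3884 I₀.
Need I₃/I₀ = 0.0227, so cos²(θ − 59°) = 0.0227 / 0.3884 = 0.05845.
θ − 59° = arccos(√0.05845) = 76.0°, giving θ ≈ 59 + 76.0 = 135.0°.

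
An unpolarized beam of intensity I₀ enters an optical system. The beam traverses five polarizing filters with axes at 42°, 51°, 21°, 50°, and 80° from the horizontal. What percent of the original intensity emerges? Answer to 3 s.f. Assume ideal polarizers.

Unpolarized light through the first polarizer → I₁ = ½ I₀, now polarized at 42°.
I₂ = I₁ cos²(51° − 42°) = 0.5 I₀ · cos²(9°) = 0.4878 I₀.
I₃ = I₂ cos²(21° − 51°) = 0.4878 I₀ · cos²(30°) = 0.3658 I₀.
I₄ = I₃ cos²(50° − 21°) = 0.3658 I₀ · cos²(29°) = 0.2798 I₀.
I₅ = I₄ cos²(80° − 50°) = 0.2798 I₀ · cos²(30°) = 0.2099 I₀.
That is 20.99% of the incident intensity.

≈ 21.0%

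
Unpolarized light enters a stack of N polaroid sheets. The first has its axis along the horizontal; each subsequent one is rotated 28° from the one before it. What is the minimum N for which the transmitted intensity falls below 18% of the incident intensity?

First polarizer halves the unpolarized light: factor 1/2.
Each further stage multiplies by cos²(28°) = 0.7796.
After N polarizers: T = 0.5·0.7796^(N−1). Require T < 0.18 ⇒ N−1 > ln(0.18/0.5)/ln(0.7796) = 4.10, so N−1 ≥ 5 and N = 6.
Check: N=6 gives T = 0.144 < 0.18; N=5 gives T = 0.1847.

N = 6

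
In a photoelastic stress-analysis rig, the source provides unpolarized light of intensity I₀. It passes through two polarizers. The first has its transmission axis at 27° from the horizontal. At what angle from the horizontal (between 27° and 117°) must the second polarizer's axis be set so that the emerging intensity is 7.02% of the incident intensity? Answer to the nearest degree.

Unpolarized light through the first polarizer → I₁ = ½ I₀, now polarized at 27°.
Need I₂/I₀ = 0.0702, so cos²(θ − 27°) = 0.0702 / 0.5 = 0.1404.
θ − 27° = arccos(√0.1404) = 68.0°, giving θ ≈ 27 + 68.0 = 95.0°.

θ ≈ 95°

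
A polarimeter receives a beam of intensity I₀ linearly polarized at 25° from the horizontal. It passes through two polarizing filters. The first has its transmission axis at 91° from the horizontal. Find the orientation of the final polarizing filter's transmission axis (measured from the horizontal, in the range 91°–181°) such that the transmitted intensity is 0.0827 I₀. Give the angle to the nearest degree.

I₁ = I₀ cos²(91° − 25°) = I₀ cos²(66°) = 0.1654 I₀.
Need I₂/I₀ = 0.0827, so cos²(θ − 91°) = 0.0827 / 0.1654 = 0.4999.
θ − 91° = arccos(√0.4999) = 45.0°, giving θ ≈ 91 + 45.0 = 136.0°.

θ ≈ 136°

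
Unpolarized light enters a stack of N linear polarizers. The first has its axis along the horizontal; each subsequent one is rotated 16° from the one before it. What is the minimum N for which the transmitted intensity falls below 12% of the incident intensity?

N = 20

First polarizer halves the unpolarized light: factor 1/2.
Each further stage multiplies by cos²(16°) = 0.924.
After N polarizers: T = 0.5·0.924^(N−1). Require T < 0.12 ⇒ N−1 > ln(0.12/0.5)/ln(0.924) = 18.06, so N−1 ≥ 19 and N = 20.
Check: N=20 gives T = 0.1114 < 0.12; N=19 gives T = 0.1206.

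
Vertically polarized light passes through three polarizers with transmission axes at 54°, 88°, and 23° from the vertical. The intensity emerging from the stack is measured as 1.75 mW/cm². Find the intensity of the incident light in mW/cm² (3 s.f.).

I₀ ≈ 41.3 mW/cm²

By Malus's law, I₁ = I₀ cos²(54° − 0°) = I₀ cos²(54°) = 0.3455 I₀.
I₂ = I₁ cos²(88° − 54°) = 0.3455 I₀ · cos²(34°) = 0.2375 I₀.
I₃ = I₂ cos²(23° − 88°) = 0.2375 I₀ · cos²(65°) = 0.04241 I₀.
So 1.75 mW/cm² = 0.04241 I₀, giving I₀ = 1.75/0.04241 = 41.26 mW/cm².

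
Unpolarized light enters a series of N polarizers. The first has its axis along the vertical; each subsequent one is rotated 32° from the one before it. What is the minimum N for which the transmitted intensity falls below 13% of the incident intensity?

N = 6

First polarizer halves the unpolarized light: factor 1/2.
Each further stage multiplies by cos²(32°) = 0.7192.
After N polarizers: T = 0.5·0.7192^(N−1). Require T < 0.13 ⇒ N−1 > ln(0.13/0.5)/ln(0.7192) = 4.09, so N−1 ≥ 5 and N = 6.
Check: N=6 gives T = 0.0962 < 0.13; N=5 gives T = 0.1338.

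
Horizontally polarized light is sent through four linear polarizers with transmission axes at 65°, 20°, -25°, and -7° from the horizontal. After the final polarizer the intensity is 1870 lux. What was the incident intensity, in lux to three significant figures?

I₀ ≈ 4.63e4 lux

I₁ = I₀ cos²(65° − 0°) = I₀ cos²(65°) = 0.1786 I₀.
I₂ = I₁ cos²(20° − 65°) = 0.1786 I₀ · cos²(45°) = 0.0893 I₀.
I₃ = I₂ cos²(-25° − 20°) = 0.0893 I₀ · cos²(45°) = 0.04465 I₀.
I₄ = I₃ cos²(-7° + 25°) = 0.04465 I₀ · cos²(18°) = 0.04039 I₀.
So 1870 lux = 0.04039 I₀, giving I₀ = 1870/0.04039 = 4.63e+04 lux.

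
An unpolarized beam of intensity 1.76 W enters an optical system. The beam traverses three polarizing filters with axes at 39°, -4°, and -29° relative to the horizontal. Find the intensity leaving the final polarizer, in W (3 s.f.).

I ≈ 0.387 W

Unpolarized light through the first polarizer → I₁ = 1.76 W/2 = 0.88 W, polarized at 39°.
I₂ = I₁ · cos²(43°) = 0.88 · 0.5349 = 0.4707 W.
I₃ = I₂ · cos²(25°) = 0.4707 · 0.8214 = 0.3866 W.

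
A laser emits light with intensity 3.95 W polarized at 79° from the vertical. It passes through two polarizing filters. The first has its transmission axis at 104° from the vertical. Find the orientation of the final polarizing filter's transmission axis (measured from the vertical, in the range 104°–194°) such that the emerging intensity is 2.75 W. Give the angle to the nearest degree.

θ ≈ 127°

I₁ = I₀ cos²(104° − 79°) = I₀ cos²(25°) = 0.8214 I₀.
Target fraction: 2.75 / 3.95 W = 0.6962 of I₀.
Need I₂/I₀ = 0.6962, so cos²(θ − 104°) = 0.6962 / 0.8214 = 0.8476.
θ − 104° = arccos(√0.8476) = 23.0°, giving θ ≈ 104 + 23.0 = 127.0°.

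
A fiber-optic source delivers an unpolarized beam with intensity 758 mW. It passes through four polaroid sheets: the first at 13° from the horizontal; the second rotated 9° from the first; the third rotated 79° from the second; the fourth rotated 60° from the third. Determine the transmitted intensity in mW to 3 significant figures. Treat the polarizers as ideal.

Unpolarized light through the first polarizer → I₁ = 758 mW/2 = 379 mW, polarized at 13°.
I₂ = I₁ · cos²(9°) = 379 · 0.9755 = 369.7 mW.
I₃ = I₂ · cos²(79°) = 369.7 · 0.03641 = 13.46 mW.
I₄ = I₃ · cos²(60°) = 13.46 · 0.25 = 3.365 mW.

I ≈ 3.37 mW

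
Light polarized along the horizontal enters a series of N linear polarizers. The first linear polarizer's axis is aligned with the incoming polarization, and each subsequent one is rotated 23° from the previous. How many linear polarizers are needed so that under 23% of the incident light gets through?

First polarizer is aligned with the polarization: full transmission.
Each further stage multiplies by cos²(23°) = 0.8473.
After N polarizers: T = 0.8473^(N−1). Require T < 0.23 ⇒ N−1 > ln(0.23)/ln(0.8473) = 8.87, so N−1 ≥ 9 and N = 10.
Check: N=10 gives T = 0.2251 < 0.23; N=9 gives T = 0.2657.

N = 10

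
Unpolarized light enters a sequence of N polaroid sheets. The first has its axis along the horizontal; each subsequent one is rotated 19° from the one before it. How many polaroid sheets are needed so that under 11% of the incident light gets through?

First polarizer halves the unpolarized light: factor 1/2.
Each further stage multiplies by cos²(19°) = 0.894.
After N polarizers: T = 0.5·0.894^(N−1). Require T < 0.11 ⇒ N−1 > ln(0.11/0.5)/ln(0.894) = 13.51, so N−1 ≥ 14 and N = 15.
Check: N=15 gives T = 0.1042 < 0.11; N=14 gives T = 0.1165.

N = 15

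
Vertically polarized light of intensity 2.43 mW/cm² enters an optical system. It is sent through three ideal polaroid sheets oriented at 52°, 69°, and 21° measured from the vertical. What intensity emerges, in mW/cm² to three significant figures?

I ≈ 0.377 mW/cm²

By Malus's law, I₁ = 2.43 mW/cm² · cos²(52°) = 0.9211 mW/cm².
I₂ = I₁ · cos²(17°) = 0.9211 · 0.9145 = 0.8423 mW/cm².
I₃ = I₂ · cos²(48°) = 0.8423 · 0.4477 = 0.3771 mW/cm².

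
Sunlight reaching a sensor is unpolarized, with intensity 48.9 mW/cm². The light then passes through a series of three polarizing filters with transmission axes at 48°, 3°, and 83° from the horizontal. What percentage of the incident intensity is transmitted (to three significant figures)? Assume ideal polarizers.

≈ 0.754%

Unpolarized light through the first polarizer → I₁ = 48.9 mW/cm²/2 = 24.45 mW/cm², polarized at 48°.
I₂ = I₁ · cos²(45°) = 24.45 · 0.5 = 12.23 mW/cm².
I₃ = I₂ · cos²(80°) = 12.23 · 0.03015 = 0.3686 mW/cm².
That is 0.7538% of the incident intensity.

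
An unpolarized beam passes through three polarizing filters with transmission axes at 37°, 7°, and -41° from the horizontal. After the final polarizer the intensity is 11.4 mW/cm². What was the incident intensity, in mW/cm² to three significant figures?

I₀ ≈ 67.9 mW/cm²

Unpolarized light through the first polarizer → I₁ = ½ I₀, now polarized at 37°.
I₂ = I₁ cos²(7° − 37°) = 0.5 I₀ · cos²(30°) = 0.375 I₀.
I₃ = I₂ cos²(-41° − 7°) = 0.375 I₀ · cos²(48°) = 0.1679 I₀.
So 11.4 mW/cm² = 0.1679 I₀, giving I₀ = 11.4/0.1679 = 67.9 mW/cm².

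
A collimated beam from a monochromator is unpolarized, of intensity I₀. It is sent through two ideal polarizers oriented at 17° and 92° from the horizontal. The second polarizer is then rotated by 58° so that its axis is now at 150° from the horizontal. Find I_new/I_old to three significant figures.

I_new/I_old ≈ 6.94

Before rotation:
Unpolarized light through the first polarizer → I₁ = ½ I₀, now polarized at 17°.
I₂ = I₁ cos²(92° − 17°) = 0.5 I₀ · cos²(75°) = 0.03349 I₀.
After rotation:
Unpolarized light through the first polarizer → I₁ = ½ I₀, now polarized at 17°.
Angle between axes 1 and 2: 47°. I₂ = 0.5 I₀ · cos²(47°) = 0.2326 I₀.
Ratio = 0.2326 / 0.03349 = 6.943.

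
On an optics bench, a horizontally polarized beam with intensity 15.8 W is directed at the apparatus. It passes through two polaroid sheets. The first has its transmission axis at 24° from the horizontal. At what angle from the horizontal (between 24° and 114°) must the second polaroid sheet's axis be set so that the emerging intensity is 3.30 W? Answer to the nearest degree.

By Malus's law, I₁ = I₀ cos²(24° − 0°) = I₀ cos²(24°) = 0.8346 I₀.
Target fraction: 3.30 / 15.8 W = 0.2089 of I₀.
Need I₂/I₀ = 0.2089, so cos²(θ − 24°) = 0.2089 / 0.8346 = 0.2503.
θ − 24° = arccos(√0.2503) = 60.0°, giving θ ≈ 24 + 60.0 = 84.0°.

θ ≈ 84°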